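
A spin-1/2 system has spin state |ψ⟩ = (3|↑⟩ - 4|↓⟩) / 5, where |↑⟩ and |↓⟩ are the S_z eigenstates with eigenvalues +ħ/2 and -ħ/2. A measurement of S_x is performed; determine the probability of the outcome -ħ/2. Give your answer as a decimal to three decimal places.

0.980

|-x⟩ = (|↑⟩ - |↓⟩)/√2, so ⟨-x|ψ⟩ = (7) / (√2·5).
P = |7|² / 50 = 49/50.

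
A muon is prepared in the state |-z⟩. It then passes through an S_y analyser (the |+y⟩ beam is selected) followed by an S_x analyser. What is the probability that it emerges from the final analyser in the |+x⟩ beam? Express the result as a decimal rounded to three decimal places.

0.250

First analyser (S_y): from |-z⟩, P(|+y⟩) = 1/2.
After stage 1 the state is |+y⟩; P(|+x⟩) = |⟨+x|+y⟩|² = 1/2.
Joint probability = 1/2 × 1/2 = 0.250.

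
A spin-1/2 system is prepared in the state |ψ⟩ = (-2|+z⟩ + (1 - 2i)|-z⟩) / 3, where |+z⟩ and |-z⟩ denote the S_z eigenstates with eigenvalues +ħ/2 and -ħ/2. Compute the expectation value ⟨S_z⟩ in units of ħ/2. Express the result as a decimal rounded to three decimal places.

⟨σ_z⟩ = |a|² - |b|² divided by |a|²+|b|², with a, b the |+z⟩, |-z⟩ amplitudes.
= (4 - 5)/9 = -1/9.
⟨S_z⟩ = (ħ/2)·⟨σ_z⟩.

-0.111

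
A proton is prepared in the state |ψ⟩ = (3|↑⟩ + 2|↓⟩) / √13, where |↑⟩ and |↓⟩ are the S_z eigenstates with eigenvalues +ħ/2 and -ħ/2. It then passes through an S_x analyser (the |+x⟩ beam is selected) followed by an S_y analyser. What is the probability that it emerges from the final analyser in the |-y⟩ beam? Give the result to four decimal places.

First analyser (S_x): P(|+x⟩) = |⟨+x|ψ⟩|² = 25/26.
After stage 1 the state is |+x⟩; P(|-y⟩) = |⟨-y|+x⟩|² = 1/2.
Joint probability = 25/26 × 1/2 = 0.4808.

0.4808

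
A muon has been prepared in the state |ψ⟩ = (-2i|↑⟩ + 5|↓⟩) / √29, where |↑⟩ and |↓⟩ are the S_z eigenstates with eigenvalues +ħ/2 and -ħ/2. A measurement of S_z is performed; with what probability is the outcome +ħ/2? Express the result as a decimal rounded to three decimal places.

The +ħ/2 outcome corresponds to |↑⟩. Its amplitude in |ψ⟩ is -2i/√29.
P = |-2i|² / 29 = 4/29.

0.138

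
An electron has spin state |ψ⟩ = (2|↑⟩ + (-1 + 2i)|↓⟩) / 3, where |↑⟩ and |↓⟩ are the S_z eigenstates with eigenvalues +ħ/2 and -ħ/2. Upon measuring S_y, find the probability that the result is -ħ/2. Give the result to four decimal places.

|-y⟩ = (|↑⟩ - i|↓⟩)/√2, so ⟨-y|ψ⟩ = (-i) / (√2·3).
P = |-i|² / 18 = 1/18.

0.0556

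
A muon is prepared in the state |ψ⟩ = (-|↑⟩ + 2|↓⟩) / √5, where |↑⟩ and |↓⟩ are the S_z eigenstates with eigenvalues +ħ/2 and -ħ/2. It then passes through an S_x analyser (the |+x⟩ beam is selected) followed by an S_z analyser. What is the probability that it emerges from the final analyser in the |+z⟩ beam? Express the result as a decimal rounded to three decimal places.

0.050

First analyser (S_x): P(|+x⟩) = |⟨+x|ψ⟩|² = 1/10.
After stage 1 the state is |+x⟩; P(|+z⟩) = |⟨+z|+x⟩|² = 1/2.
Joint probability = 1/10 × 1/2 = 0.050.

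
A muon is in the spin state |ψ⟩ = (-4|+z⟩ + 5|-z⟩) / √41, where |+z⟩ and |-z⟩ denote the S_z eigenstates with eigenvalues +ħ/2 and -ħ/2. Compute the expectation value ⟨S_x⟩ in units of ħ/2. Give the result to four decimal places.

⟨σ_x⟩ = 2 Re(a* b)/(|a|²+|b|²) with a = -4, b = 5.
a* b = -20, so ⟨σ_x⟩ = -40/41.
⟨S_x⟩ = (ħ/2)·⟨σ_x⟩.

-0.9756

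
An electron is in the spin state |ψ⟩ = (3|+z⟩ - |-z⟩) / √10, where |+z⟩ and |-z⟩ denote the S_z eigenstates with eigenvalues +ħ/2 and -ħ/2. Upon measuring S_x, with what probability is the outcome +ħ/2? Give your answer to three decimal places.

|+x⟩ = (|+z⟩ + |-z⟩)/√2, so ⟨+x|ψ⟩ = (2) / (√2·√10).
P = |2|² / 20 = 4/20.

0.200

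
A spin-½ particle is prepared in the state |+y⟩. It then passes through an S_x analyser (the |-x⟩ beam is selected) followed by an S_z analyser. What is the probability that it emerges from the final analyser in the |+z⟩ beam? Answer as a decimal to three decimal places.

First analyser (S_x): from |+y⟩, P(|-x⟩) = 1/2.
After stage 1 the state is |-x⟩; P(|+z⟩) = |⟨+z|-x⟩|² = 1/2.
Joint probability = 1/2 × 1/2 = 0.250.

0.250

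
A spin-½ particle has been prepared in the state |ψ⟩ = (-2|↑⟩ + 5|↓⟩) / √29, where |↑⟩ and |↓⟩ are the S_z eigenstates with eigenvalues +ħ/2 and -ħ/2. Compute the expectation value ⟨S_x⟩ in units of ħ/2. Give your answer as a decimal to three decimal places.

⟨σ_x⟩ = 2 Re(a* b)/(|a|²+|b|²) with a = -2, b = 5.
a* b = -10, so ⟨σ_x⟩ = -20/29.
⟨S_x⟩ = (ħ/2)·⟨σ_x⟩.

-0.690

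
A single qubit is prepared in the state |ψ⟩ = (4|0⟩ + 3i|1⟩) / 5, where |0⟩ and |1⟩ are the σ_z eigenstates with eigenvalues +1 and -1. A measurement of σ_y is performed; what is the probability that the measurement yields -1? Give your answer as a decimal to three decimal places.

|-y⟩ = (|0⟩ - i|1⟩)/√2, so ⟨-y|ψ⟩ = (1) / (√2·5).
P = |1|² / 50 = 1/50.

0.020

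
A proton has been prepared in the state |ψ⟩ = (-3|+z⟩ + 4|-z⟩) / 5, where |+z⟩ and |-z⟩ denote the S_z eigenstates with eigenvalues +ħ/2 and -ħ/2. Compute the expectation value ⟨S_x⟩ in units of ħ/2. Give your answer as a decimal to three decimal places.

-0.960

⟨σ_x⟩ = 2 Re(a* b)/(|a|²+|b|²) with a = -3, b = 4.
a* b = -12, so ⟨σ_x⟩ = -24/25.
⟨S_x⟩ = (ħ/2)·⟨σ_x⟩.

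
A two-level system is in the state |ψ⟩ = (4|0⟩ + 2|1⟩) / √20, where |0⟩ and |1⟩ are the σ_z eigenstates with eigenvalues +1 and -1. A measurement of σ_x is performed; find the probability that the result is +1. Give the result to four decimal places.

|+x⟩ = (|0⟩ + |1⟩)/√2, so ⟨+x|ψ⟩ = (6) / (√2·√20).
P = |6|² / 40 = 36/40.

0.9000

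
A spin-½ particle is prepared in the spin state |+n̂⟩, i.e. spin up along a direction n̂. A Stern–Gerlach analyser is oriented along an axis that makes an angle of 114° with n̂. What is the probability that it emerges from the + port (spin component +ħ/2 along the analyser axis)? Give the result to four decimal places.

0.2966

For spin-½, the probability of finding spin-up along an axis at angle θ to the initial spin direction is cos²(θ/2); spin-down is sin²(θ/2).
θ = 114°, so P = cos²(57°) ≈ 0.2966.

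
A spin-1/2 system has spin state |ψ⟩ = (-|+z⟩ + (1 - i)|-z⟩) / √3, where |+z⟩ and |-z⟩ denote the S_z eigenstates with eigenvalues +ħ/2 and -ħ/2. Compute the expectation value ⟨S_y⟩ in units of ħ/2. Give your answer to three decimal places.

⟨σ_y⟩ = 2 Im(a* b)/(|a|²+|b|²) with a = -1, b = (1 - i).
a* b = (-1 + i), so ⟨σ_y⟩ = 2/3.
⟨S_y⟩ = (ħ/2)·⟨σ_y⟩.

0.667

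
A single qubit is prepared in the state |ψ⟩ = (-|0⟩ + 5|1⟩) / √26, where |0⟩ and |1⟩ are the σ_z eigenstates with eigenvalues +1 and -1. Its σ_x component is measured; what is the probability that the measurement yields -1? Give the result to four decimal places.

0.6923

|-x⟩ = (|0⟩ - |1⟩)/√2, so ⟨-x|ψ⟩ = (-6) / (√2·√26).
P = |-6|² / 52 = 36/52.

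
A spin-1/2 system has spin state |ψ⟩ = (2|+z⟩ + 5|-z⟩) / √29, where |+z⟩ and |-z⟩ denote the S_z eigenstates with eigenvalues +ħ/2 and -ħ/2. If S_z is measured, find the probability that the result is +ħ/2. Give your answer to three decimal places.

0.138

The +ħ/2 outcome corresponds to |+z⟩. Its amplitude in |ψ⟩ is 2/√29.
P = |2|² / 29 = 4/29.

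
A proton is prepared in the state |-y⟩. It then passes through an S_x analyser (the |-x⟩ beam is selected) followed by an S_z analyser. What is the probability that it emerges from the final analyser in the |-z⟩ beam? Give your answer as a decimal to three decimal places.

First analyser (S_x): from |-y⟩, P(|-x⟩) = 1/2.
After stage 1 the state is |-x⟩; P(|-z⟩) = |⟨-z|-x⟩|² = 1/2.
Joint probability = 1/2 × 1/2 = 0.250.

0.250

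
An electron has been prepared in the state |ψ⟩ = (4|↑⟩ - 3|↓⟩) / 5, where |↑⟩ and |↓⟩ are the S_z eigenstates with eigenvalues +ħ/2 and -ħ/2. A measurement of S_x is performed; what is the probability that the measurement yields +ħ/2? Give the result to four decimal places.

|+x⟩ = (|↑⟩ + |↓⟩)/√2, so ⟨+x|ψ⟩ = (1) / (√2·5).
P = |1|² / 50 = 1/50.

0.0200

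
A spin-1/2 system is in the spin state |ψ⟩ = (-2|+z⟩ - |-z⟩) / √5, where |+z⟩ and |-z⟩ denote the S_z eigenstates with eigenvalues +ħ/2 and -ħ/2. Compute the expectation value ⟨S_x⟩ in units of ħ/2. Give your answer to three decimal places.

⟨σ_x⟩ = 2 Re(a* b)/(|a|²+|b|²) with a = -2, b = -1.
a* b = 2, so ⟨σ_x⟩ = 4/5.
⟨S_x⟩ = (ħ/2)·⟨σ_x⟩.

0.800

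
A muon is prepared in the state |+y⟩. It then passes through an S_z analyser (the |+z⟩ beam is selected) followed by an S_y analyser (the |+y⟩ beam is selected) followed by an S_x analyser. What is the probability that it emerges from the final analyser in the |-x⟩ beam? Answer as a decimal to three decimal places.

0.125

First analyser (S_z): from |+y⟩, P(|+z⟩) = 1/2.
After stage 1 the state is |+z⟩; P(|+y⟩) = |⟨+y|+z⟩|² = 1/2.
After stage 2 the state is |+y⟩; P(|-x⟩) = |⟨-x|+y⟩|² = 1/2.
Joint probability = 1/2 × 1/2 × 1/2 = 0.125.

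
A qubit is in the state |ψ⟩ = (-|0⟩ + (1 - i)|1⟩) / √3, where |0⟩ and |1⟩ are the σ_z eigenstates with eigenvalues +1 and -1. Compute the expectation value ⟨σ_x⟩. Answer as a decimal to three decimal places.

-0.667

⟨σ_x⟩ = 2 Re(a* b)/(|a|²+|b|²) with a = -1, b = (1 - i).
a* b = (-1 + i), so ⟨σ_x⟩ = -2/3.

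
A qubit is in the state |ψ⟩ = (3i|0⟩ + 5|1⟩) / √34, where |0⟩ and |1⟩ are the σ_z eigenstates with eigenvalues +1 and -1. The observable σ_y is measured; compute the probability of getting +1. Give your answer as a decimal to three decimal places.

|+y⟩ = (|0⟩ + i|1⟩)/√2, so ⟨+y|ψ⟩ = (-2i) / (√2·√34).
P = |-2i|² / 68 = 4/68.

0.059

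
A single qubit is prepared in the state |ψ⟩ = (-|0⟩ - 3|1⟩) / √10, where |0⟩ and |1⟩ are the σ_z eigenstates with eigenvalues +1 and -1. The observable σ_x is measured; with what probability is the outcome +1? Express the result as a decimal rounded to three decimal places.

|+x⟩ = (|0⟩ + |1⟩)/√2, so ⟨+x|ψ⟩ = (-4) / (√2·√10).
P = |-4|² / 20 = 16/20.

0.800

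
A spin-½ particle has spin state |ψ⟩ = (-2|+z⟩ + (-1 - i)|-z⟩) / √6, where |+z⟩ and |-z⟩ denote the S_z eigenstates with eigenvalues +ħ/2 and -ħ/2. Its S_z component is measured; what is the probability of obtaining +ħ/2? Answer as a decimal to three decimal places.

The +ħ/2 outcome corresponds to |+z⟩. Its amplitude in |ψ⟩ is -2/√6.
P = |-2|² / 6 = 4/6.

0.667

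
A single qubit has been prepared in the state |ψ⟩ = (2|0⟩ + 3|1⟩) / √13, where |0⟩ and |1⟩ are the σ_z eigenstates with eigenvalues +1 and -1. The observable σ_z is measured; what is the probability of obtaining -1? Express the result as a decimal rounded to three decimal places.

0.692

The -1 outcome corresponds to |1⟩. Its amplitude in |ψ⟩ is 3/√13.
P = |3|² / 13 = 9/13.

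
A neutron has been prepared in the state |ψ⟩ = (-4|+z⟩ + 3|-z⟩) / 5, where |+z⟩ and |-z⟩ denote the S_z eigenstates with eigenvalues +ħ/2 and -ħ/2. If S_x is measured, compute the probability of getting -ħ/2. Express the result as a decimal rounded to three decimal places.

|-x⟩ = (|+z⟩ - |-z⟩)/√2, so ⟨-x|ψ⟩ = (-7) / (√2·5).
P = |-7|² / 50 = 49/50.

0.980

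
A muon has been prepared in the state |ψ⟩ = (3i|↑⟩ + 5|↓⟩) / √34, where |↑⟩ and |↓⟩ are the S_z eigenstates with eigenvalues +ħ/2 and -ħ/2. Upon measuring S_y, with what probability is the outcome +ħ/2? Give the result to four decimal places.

|+y⟩ = (|↑⟩ + i|↓⟩)/√2, so ⟨+y|ψ⟩ = (-2i) / (√2·√34).
P = |-2i|² / 68 = 4/68.

0.0588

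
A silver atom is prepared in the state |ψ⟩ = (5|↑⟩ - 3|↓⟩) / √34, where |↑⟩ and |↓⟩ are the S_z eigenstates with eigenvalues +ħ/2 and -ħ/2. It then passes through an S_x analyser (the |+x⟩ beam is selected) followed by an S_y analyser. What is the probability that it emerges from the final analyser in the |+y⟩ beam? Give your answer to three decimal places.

0.029

First analyser (S_x): P(|+x⟩) = |⟨+x|ψ⟩|² = 4/68.
After stage 1 the state is |+x⟩; P(|+y⟩) = |⟨+y|+x⟩|² = 1/2.
Joint probability = 4/68 × 1/2 = 0.029.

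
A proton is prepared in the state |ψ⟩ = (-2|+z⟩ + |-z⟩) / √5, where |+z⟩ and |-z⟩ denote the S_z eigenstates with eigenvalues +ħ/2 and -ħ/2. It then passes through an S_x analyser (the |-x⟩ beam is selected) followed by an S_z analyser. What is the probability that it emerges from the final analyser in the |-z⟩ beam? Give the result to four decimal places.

First analyser (S_x): P(|-x⟩) = |⟨-x|ψ⟩|² = 9/10.
After stage 1 the state is |-x⟩; P(|-z⟩) = |⟨-z|-x⟩|² = 1/2.
Joint probability = 9/10 × 1/2 = 0.4500.

0.4500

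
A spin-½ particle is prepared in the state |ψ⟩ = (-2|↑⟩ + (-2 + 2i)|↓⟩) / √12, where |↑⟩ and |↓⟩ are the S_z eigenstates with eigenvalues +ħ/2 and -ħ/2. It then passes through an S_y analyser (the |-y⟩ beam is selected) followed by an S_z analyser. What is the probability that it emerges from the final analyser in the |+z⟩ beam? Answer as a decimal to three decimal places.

0.417

First analyser (S_y): P(|-y⟩) = |⟨-y|ψ⟩|² = 20/24.
After stage 1 the state is |-y⟩; P(|+z⟩) = |⟨+z|-y⟩|² = 1/2.
Joint probability = 20/24 × 1/2 = 0.417.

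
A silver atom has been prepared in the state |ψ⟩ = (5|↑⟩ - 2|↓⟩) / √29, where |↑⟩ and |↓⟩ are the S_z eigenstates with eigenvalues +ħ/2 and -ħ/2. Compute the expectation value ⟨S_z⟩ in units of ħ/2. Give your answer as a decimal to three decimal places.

0.724

⟨σ_z⟩ = |a|² - |b|² divided by |a|²+|b|², with a, b the |↑⟩, |↓⟩ amplitudes.
= (25 - 4)/29 = 21/29.
⟨S_z⟩ = (ħ/2)·⟨σ_z⟩.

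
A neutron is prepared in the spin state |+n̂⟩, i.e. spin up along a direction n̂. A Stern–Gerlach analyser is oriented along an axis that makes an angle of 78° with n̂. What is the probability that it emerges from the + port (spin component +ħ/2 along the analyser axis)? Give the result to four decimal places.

For spin-½, the probability of finding spin-up along an axis at angle θ to the initial spin direction is cos²(θ/2); spin-down is sin²(θ/2).
θ = 78°, so P = cos²(39°) ≈ 0.6040.

0.6040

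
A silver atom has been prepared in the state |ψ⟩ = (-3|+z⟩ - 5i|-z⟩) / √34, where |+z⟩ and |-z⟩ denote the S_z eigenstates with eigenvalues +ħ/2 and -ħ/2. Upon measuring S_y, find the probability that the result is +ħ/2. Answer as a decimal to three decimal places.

|+y⟩ = (|+z⟩ + i|-z⟩)/√2, so ⟨+y|ψ⟩ = (-8) / (√2·√34).
P = |-8|² / 68 = 64/68.

0.941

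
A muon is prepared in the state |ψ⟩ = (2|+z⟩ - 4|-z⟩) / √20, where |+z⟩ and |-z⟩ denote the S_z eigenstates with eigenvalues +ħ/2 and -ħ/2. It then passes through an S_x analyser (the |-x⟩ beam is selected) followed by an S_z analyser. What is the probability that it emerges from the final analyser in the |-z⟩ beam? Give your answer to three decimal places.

0.450

First analyser (S_x): P(|-x⟩) = |⟨-x|ψ⟩|² = 36/40.
After stage 1 the state is |-x⟩; P(|-z⟩) = |⟨-z|-x⟩|² = 1/2.
Joint probability = 36/40 × 1/2 = 0.450.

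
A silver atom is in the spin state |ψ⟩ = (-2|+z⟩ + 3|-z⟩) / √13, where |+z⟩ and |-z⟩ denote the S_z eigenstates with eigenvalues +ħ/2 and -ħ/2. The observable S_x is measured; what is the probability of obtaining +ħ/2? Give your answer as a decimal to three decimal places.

0.038

|+x⟩ = (|+z⟩ + |-z⟩)/√2, so ⟨+x|ψ⟩ = (1) / (√2·√13).
P = |1|² / 26 = 1/26.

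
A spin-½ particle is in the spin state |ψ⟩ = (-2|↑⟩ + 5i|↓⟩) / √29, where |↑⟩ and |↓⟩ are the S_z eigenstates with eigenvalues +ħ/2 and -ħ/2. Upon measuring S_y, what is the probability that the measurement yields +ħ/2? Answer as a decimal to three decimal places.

|+y⟩ = (|↑⟩ + i|↓⟩)/√2, so ⟨+y|ψ⟩ = (3) / (√2·√29).
P = |3|² / 58 = 9/58.

0.155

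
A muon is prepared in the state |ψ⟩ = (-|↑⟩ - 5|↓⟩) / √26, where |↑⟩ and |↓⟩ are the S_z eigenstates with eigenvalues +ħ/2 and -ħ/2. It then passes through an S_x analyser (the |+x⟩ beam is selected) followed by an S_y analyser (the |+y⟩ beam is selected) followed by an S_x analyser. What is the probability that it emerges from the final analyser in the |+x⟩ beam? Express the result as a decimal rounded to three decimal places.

First analyser (S_x): P(|+x⟩) = |⟨+x|ψ⟩|² = 36/52.
After stage 1 the state is |+x⟩; P(|+y⟩) = |⟨+y|+x⟩|² = 1/2.
After stage 2 the state is |+y⟩; P(|+x⟩) = |⟨+x|+y⟩|² = 1/2.
Joint probability = 36/52 × 1/2 × 1/2 = 0.173.

0.173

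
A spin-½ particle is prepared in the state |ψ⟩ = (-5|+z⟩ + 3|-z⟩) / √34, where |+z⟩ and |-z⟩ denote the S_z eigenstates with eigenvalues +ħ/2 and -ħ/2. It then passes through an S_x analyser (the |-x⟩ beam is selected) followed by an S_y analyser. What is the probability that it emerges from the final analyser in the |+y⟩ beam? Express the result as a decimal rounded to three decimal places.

0.471

First analyser (S_x): P(|-x⟩) = |⟨-x|ψ⟩|² = 64/68.
After stage 1 the state is |-x⟩; P(|+y⟩) = |⟨+y|-x⟩|² = 1/2.
Joint probability = 64/68 × 1/2 = 0.471.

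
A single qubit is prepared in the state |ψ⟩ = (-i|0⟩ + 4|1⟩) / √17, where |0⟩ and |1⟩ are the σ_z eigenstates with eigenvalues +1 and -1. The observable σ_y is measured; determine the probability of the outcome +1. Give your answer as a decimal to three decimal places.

0.735

|+y⟩ = (|0⟩ + i|1⟩)/√2, so ⟨+y|ψ⟩ = (-5i) / (√2·√17).
P = |-5i|² / 34 = 25/34.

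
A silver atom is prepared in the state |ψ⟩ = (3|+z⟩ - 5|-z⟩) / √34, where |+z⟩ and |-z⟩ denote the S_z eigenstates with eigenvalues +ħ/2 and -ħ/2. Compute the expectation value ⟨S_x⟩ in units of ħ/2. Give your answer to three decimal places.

-0.882

⟨σ_x⟩ = 2 Re(a* b)/(|a|²+|b|²) with a = 3, b = -5.
a* b = -15, so ⟨σ_x⟩ = -30/34.
⟨S_x⟩ = (ħ/2)·⟨σ_x⟩.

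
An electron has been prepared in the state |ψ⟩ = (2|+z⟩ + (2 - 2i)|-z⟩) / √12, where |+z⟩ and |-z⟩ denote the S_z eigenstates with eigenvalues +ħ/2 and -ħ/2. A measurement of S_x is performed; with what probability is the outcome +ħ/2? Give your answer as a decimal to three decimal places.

|+x⟩ = (|+z⟩ + |-z⟩)/√2, so ⟨+x|ψ⟩ = (4 - 2i) / (√2·√12).
P = |4 - 2i|² / 24 = 20/24.

0.833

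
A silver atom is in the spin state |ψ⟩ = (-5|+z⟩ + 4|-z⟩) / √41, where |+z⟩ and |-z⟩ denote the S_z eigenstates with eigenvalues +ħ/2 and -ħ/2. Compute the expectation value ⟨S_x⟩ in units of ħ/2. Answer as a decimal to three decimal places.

⟨σ_x⟩ = 2 Re(a* b)/(|a|²+|b|²) with a = -5, b = 4.
a* b = -20, so ⟨σ_x⟩ = -40/41.
⟨S_x⟩ = (ħ/2)·⟨σ_x⟩.

-0.976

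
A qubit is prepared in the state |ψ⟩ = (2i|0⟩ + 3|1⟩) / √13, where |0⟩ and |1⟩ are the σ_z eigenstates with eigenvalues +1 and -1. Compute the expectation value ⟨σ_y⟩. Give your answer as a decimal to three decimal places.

-0.923

⟨σ_y⟩ = 2 Im(a* b)/(|a|²+|b|²) with a = 2i, b = 3.
a* b = -6i, so ⟨σ_y⟩ = -12/13.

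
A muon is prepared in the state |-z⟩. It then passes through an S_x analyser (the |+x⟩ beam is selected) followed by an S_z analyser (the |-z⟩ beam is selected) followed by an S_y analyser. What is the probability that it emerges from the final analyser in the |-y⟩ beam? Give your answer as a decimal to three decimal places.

First analyser (S_x): from |-z⟩, P(|+x⟩) = 1/2.
After stage 1 the state is |+x⟩; P(|-z⟩) = |⟨-z|+x⟩|² = 1/2.
After stage 2 the state is |-z⟩; P(|-y⟩) = |⟨-y|-z⟩|² = 1/2.
Joint probability = 1/2 × 1/2 × 1/2 = 0.125.

0.125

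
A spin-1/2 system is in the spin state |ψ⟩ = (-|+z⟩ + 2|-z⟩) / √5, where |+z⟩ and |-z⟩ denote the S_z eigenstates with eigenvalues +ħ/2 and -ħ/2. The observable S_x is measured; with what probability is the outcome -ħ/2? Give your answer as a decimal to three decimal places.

0.900

|-x⟩ = (|+z⟩ - |-z⟩)/√2, so ⟨-x|ψ⟩ = (-3) / (√2·√5).
P = |-3|² / 10 = 9/10.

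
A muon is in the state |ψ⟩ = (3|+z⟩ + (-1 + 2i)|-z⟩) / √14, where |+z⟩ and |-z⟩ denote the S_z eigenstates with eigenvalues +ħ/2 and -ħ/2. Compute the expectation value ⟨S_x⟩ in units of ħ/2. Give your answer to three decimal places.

⟨σ_x⟩ = 2 Re(a* b)/(|a|²+|b|²) with a = 3, b = (-1 + 2i).
a* b = (-3 + 6i), so ⟨σ_x⟩ = -6/14.
⟨S_x⟩ = (ħ/2)·⟨σ_x⟩.

-0.429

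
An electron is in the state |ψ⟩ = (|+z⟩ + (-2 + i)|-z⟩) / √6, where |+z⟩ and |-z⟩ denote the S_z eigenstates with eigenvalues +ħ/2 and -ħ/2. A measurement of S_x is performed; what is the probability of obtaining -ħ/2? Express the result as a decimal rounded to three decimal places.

0.833

|-x⟩ = (|+z⟩ - |-z⟩)/√2, so ⟨-x|ψ⟩ = (3 - i) / (√2·√6).
P = |3 - i|² / 12 = 10/12.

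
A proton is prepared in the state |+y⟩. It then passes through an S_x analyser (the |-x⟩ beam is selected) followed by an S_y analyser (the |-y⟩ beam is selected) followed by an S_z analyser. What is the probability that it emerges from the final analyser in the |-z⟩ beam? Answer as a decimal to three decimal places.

0.125

First analyser (S_x): from |+y⟩, P(|-x⟩) = 1/2.
After stage 1 the state is |-x⟩; P(|-y⟩) = |⟨-y|-x⟩|² = 1/2.
After stage 2 the state is |-y⟩; P(|-z⟩) = |⟨-z|-y⟩|² = 1/2.
Joint probability = 1/2 × 1/2 × 1/2 = 0.125.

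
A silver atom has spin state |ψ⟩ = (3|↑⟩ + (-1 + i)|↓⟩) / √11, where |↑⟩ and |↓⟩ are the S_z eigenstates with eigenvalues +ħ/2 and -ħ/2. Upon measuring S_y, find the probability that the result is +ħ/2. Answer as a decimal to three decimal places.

0.773

|+y⟩ = (|↑⟩ + i|↓⟩)/√2, so ⟨+y|ψ⟩ = (4 + i) / (√2·√11).
P = |4 + i|² / 22 = 17/22.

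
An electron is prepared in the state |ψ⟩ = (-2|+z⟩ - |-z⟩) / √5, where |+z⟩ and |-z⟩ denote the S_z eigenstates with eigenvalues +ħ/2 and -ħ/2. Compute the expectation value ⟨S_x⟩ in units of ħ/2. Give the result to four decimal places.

⟨σ_x⟩ = 2 Re(a* b)/(|a|²+|b|²) with a = -2, b = -1.
a* b = 2, so ⟨σ_x⟩ = 4/5.
⟨S_x⟩ = (ħ/2)·⟨σ_x⟩.

0.8000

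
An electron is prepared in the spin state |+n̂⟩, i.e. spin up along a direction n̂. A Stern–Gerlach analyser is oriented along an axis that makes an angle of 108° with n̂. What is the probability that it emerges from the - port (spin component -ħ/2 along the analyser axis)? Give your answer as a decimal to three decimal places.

For spin-½, the probability of finding spin-up along an axis at angle θ to the initial spin direction is cos²(θ/2); spin-down is sin²(θ/2).
θ = 108°, so P = sin²(54°) ≈ 0.655.

0.655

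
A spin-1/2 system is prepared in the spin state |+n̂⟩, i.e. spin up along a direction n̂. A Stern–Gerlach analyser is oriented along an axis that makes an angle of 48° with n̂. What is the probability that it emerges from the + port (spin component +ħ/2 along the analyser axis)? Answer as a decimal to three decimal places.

0.835

For spin-½, the probability of finding spin-up along an axis at angle θ to the initial spin direction is cos²(θ/2); spin-down is sin²(θ/2).
θ = 48°, so P = cos²(24°) ≈ 0.835.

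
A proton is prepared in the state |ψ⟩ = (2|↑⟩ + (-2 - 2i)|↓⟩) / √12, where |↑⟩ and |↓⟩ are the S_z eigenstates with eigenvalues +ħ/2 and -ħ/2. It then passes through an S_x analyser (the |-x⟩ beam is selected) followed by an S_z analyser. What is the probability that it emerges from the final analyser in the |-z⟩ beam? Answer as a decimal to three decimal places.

0.417

First analyser (S_x): P(|-x⟩) = |⟨-x|ψ⟩|² = 20/24.
After stage 1 the state is |-x⟩; P(|-z⟩) = |⟨-z|-x⟩|² = 1/2.
Joint probability = 20/24 × 1/2 = 0.417.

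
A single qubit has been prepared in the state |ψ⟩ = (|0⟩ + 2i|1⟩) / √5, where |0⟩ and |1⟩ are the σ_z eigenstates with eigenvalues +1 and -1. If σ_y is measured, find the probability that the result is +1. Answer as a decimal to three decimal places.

0.900

|+y⟩ = (|0⟩ + i|1⟩)/√2, so ⟨+y|ψ⟩ = (3) / (√2·√5).
P = |3|² / 10 = 9/10.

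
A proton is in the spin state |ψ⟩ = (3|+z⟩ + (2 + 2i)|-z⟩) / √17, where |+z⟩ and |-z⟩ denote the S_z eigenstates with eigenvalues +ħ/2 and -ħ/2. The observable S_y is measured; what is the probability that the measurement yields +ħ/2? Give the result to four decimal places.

|+y⟩ = (|+z⟩ + i|-z⟩)/√2, so ⟨+y|ψ⟩ = (5 - 2i) / (√2·√17).
P = |5 - 2i|² / 34 = 29/34.

0.8529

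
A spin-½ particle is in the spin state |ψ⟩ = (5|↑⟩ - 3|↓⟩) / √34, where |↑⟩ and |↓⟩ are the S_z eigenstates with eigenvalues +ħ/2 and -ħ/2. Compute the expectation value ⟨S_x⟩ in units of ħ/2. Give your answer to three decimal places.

⟨σ_x⟩ = 2 Re(a* b)/(|a|²+|b|²) with a = 5, b = -3.
a* b = -15, so ⟨σ_x⟩ = -30/34.
⟨S_x⟩ = (ħ/2)·⟨σ_x⟩.

-0.882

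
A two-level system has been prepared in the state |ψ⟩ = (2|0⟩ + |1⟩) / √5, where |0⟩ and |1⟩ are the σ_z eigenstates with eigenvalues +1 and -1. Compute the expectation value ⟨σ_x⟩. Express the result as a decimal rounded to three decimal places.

0.800

⟨σ_x⟩ = 2 Re(a* b)/(|a|²+|b|²) with a = 2, b = 1.
a* b = 2, so ⟨σ_x⟩ = 4/5.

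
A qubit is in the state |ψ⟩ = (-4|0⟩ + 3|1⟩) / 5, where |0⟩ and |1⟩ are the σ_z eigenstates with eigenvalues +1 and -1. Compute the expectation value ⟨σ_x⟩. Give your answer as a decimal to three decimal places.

⟨σ_x⟩ = 2 Re(a* b)/(|a|²+|b|²) with a = -4, b = 3.
a* b = -12, so ⟨σ_x⟩ = -24/25.

-0.960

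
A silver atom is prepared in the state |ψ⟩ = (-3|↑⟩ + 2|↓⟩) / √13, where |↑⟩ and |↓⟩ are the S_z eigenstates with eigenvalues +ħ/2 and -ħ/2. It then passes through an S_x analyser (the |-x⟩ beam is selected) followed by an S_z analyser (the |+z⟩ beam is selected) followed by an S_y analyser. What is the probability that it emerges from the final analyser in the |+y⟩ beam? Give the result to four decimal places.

0.2404

First analyser (S_x): P(|-x⟩) = |⟨-x|ψ⟩|² = 25/26.
After stage 1 the state is |-x⟩; P(|+z⟩) = |⟨+z|-x⟩|² = 1/2.
After stage 2 the state is |+z⟩; P(|+y⟩) = |⟨+y|+z⟩|² = 1/2.
Joint probability = 25/26 × 1/2 × 1/2 = 0.2404.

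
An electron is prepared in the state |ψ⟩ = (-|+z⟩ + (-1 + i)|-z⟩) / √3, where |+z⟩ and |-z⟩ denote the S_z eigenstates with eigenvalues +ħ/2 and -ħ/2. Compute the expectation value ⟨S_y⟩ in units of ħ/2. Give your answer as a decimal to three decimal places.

⟨σ_y⟩ = 2 Im(a* b)/(|a|²+|b|²) with a = -1, b = (-1 + i).
a* b = (1 - i), so ⟨σ_y⟩ = -2/3.
⟨S_y⟩ = (ħ/2)·⟨σ_y⟩.

-0.667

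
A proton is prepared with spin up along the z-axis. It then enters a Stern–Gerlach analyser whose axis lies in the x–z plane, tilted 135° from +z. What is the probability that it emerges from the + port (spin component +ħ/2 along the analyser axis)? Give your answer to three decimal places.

For spin-½, the probability of finding spin-up along an axis at angle θ to the initial spin direction is cos²(θ/2); spin-down is sin²(θ/2).
θ = 135°, so P = cos²(67.5°) ≈ 0.146.

0.146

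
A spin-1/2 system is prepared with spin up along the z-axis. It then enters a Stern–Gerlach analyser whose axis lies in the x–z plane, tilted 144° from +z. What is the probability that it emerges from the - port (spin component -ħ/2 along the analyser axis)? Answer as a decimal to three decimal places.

0.905

For spin-½, the probability of finding spin-up along an axis at angle θ to the initial spin direction is cos²(θ/2); spin-down is sin²(θ/2).
θ = 144°, so P = sin²(72°) ≈ 0.905.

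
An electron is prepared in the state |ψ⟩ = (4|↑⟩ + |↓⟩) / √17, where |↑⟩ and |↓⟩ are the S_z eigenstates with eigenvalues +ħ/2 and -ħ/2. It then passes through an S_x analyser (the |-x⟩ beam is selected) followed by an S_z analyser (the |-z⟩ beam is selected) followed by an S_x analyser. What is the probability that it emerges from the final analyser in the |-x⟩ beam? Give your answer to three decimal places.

0.066

First analyser (S_x): P(|-x⟩) = |⟨-x|ψ⟩|² = 9/34.
After stage 1 the state is |-x⟩; P(|-z⟩) = |⟨-z|-x⟩|² = 1/2.
After stage 2 the state is |-z⟩; P(|-x⟩) = |⟨-x|-z⟩|² = 1/2.
Joint probability = 9/34 × 1/2 × 1/2 = 0.066.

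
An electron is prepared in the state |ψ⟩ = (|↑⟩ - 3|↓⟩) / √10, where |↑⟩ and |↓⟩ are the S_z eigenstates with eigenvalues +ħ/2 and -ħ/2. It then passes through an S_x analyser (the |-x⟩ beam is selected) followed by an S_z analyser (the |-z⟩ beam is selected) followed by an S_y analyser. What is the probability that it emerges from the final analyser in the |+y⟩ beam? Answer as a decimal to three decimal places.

First analyser (S_x): P(|-x⟩) = |⟨-x|ψ⟩|² = 16/20.
After stage 1 the state is |-x⟩; P(|-z⟩) = |⟨-z|-x⟩|² = 1/2.
After stage 2 the state is |-z⟩; P(|+y⟩) = |⟨+y|-z⟩|² = 1/2.
Joint probability = 16/20 × 1/2 × 1/2 = 0.200.

0.200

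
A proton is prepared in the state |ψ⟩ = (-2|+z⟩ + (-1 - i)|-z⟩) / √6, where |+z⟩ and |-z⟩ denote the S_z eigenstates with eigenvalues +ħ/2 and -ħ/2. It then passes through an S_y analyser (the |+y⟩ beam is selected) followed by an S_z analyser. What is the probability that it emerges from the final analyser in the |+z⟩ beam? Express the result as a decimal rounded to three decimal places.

First analyser (S_y): P(|+y⟩) = |⟨+y|ψ⟩|² = 10/12.
After stage 1 the state is |+y⟩; P(|+z⟩) = |⟨+z|+y⟩|² = 1/2.
Joint probability = 10/12 × 1/2 = 0.417.

0.417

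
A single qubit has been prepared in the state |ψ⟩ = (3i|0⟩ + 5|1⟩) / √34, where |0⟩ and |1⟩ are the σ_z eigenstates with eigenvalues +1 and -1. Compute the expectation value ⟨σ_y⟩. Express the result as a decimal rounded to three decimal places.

⟨σ_y⟩ = 2 Im(a* b)/(|a|²+|b|²) with a = 3i, b = 5.
a* b = -15i, so ⟨σ_y⟩ = -30/34.

-0.882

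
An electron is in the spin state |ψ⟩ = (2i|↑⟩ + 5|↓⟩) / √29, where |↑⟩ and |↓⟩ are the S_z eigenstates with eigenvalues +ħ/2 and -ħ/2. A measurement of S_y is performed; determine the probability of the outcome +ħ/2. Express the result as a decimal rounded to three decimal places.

|+y⟩ = (|↑⟩ + i|↓⟩)/√2, so ⟨+y|ψ⟩ = (-3i) / (√2·√29).
P = |-3i|² / 58 = 9/58.

0.155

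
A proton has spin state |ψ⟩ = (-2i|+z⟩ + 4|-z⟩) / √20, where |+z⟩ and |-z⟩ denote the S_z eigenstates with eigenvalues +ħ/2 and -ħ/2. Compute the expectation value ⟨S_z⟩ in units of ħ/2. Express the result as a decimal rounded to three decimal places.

⟨σ_z⟩ = |a|² - |b|² divided by |a|²+|b|², with a, b the |+z⟩, |-z⟩ amplitudes.
= (4 - 16)/20 = -12/20.
⟨S_z⟩ = (ħ/2)·⟨σ_z⟩.

-0.600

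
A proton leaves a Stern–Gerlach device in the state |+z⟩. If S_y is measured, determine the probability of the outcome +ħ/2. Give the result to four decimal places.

In the S_z basis, |+z⟩ = |+z⟩ and |+y⟩ = (|+z⟩ + i|-z⟩)/√2.
|⟨+y|+z⟩|² = 1/2.

0.5000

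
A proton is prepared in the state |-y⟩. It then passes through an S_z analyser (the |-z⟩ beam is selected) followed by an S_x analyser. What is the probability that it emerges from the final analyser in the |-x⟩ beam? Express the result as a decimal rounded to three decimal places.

0.250

First analyser (S_z): from |-y⟩, P(|-z⟩) = 1/2.
After stage 1 the state is |-z⟩; P(|-x⟩) = |⟨-x|-z⟩|² = 1/2.
Joint probability = 1/2 × 1/2 = 0.250.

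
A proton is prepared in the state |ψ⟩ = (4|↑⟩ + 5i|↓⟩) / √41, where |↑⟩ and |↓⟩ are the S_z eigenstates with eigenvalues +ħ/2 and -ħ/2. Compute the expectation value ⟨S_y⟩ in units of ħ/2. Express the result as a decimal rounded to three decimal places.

0.976

⟨σ_y⟩ = 2 Im(a* b)/(|a|²+|b|²) with a = 4, b = 5i.
a* b = 20i, so ⟨σ_y⟩ = 40/41.
⟨S_y⟩ = (ħ/2)·⟨σ_y⟩.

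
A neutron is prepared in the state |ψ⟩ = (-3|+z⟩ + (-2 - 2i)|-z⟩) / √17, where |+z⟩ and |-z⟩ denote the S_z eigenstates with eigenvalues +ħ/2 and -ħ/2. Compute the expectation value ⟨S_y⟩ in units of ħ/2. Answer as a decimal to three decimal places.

⟨σ_y⟩ = 2 Im(a* b)/(|a|²+|b|²) with a = -3, b = (-2 - 2i).
a* b = (6 + 6i), so ⟨σ_y⟩ = 12/17.
⟨S_y⟩ = (ħ/2)·⟨σ_y⟩.

0.706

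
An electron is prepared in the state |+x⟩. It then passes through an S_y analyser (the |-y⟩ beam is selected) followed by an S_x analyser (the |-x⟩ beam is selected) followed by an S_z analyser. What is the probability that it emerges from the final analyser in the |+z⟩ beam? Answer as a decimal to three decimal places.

First analyser (S_y): from |+x⟩, P(|-y⟩) = 1/2.
After stage 1 the state is |-y⟩; P(|-x⟩) = |⟨-x|-y⟩|² = 1/2.
After stage 2 the state is |-x⟩; P(|+z⟩) = |⟨+z|-x⟩|² = 1/2.
Joint probability = 1/2 × 1/2 × 1/2 = 0.125.

0.125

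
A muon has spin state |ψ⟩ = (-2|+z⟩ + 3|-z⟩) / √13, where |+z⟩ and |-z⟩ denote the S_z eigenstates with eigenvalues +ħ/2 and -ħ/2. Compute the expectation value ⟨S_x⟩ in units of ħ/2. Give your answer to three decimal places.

⟨σ_x⟩ = 2 Re(a* b)/(|a|²+|b|²) with a = -2, b = 3.
a* b = -6, so ⟨σ_x⟩ = -12/13.
⟨S_x⟩ = (ħ/2)·⟨σ_x⟩.

-0.923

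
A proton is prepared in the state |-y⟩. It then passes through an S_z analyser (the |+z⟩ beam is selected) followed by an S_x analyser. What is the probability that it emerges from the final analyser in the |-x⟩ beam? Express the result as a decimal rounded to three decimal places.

First analyser (S_z): from |-y⟩, P(|+z⟩) = 1/2.
After stage 1 the state is |+z⟩; P(|-x⟩) = |⟨-x|+z⟩|² = 1/2.
Joint probability = 1/2 × 1/2 = 0.250.

0.250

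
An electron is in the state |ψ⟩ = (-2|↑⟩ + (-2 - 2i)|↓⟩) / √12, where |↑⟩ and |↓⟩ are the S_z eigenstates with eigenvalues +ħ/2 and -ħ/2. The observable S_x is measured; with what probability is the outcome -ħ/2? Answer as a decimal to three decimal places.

0.167

|-x⟩ = (|↑⟩ - |↓⟩)/√2, so ⟨-x|ψ⟩ = (2i) / (√2·√12).
P = |2i|² / 24 = 4/24.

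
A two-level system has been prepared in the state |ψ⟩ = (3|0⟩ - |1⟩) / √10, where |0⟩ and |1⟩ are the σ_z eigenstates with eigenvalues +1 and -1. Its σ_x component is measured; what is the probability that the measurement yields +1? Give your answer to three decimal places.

|+x⟩ = (|0⟩ + |1⟩)/√2, so ⟨+x|ψ⟩ = (2) / (√2·√10).
P = |2|² / 20 = 4/20.

0.200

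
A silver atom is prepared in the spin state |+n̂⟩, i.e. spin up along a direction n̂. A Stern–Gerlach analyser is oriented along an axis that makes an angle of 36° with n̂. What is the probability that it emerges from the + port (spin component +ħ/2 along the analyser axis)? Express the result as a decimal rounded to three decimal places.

For spin-½, the probability of finding spin-up along an axis at angle θ to the initial spin direction is cos²(θ/2); spin-down is sin²(θ/2).
θ = 36°, so P = cos²(18°) ≈ 0.905.

0.905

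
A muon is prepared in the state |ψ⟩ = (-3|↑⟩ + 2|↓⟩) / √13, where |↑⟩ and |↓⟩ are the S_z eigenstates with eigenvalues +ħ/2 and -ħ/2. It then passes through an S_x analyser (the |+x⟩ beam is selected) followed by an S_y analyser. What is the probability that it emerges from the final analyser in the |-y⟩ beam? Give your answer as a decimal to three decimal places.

0.019

First analyser (S_x): P(|+x⟩) = |⟨+x|ψ⟩|² = 1/26.
After stage 1 the state is |+x⟩; P(|-y⟩) = |⟨-y|+x⟩|² = 1/2.
Joint probability = 1/26 × 1/2 = 0.019.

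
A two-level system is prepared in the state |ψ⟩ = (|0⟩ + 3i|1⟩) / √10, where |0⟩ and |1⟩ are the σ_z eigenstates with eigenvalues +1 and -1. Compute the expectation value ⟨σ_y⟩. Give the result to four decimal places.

0.6000

⟨σ_y⟩ = 2 Im(a* b)/(|a|²+|b|²) with a = 1, b = 3i.
a* b = 3i, so ⟨σ_y⟩ = 6/10.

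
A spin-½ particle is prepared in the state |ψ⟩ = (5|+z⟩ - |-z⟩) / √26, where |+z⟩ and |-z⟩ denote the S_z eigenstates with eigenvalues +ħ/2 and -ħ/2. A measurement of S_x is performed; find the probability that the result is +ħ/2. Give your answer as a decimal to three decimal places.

|+x⟩ = (|+z⟩ + |-z⟩)/√2, so ⟨+x|ψ⟩ = (4) / (√2·√26).
P = |4|² / 52 = 16/52.

0.308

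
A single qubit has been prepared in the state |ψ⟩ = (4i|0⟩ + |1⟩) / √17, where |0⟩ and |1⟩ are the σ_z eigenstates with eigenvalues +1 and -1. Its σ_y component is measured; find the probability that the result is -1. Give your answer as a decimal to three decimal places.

0.735

|-y⟩ = (|0⟩ - i|1⟩)/√2, so ⟨-y|ψ⟩ = (5i) / (√2·√17).
P = |5i|² / 34 = 25/34.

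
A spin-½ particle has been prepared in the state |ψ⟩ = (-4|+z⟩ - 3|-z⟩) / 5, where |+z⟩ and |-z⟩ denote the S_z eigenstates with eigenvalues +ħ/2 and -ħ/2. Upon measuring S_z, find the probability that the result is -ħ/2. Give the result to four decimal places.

0.3600

The -ħ/2 outcome corresponds to |-z⟩. Its amplitude in |ψ⟩ is -3/5.
P = |-3|² / 25 = 9/25.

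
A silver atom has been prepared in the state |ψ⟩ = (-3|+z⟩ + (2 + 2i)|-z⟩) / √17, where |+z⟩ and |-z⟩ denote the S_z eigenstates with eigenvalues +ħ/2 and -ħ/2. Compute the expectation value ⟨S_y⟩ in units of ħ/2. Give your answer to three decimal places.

-0.706

⟨σ_y⟩ = 2 Im(a* b)/(|a|²+|b|²) with a = -3, b = (2 + 2i).
a* b = (-6 - 6i), so ⟨σ_y⟩ = -12/17.
⟨S_y⟩ = (ħ/2)·⟨σ_y⟩.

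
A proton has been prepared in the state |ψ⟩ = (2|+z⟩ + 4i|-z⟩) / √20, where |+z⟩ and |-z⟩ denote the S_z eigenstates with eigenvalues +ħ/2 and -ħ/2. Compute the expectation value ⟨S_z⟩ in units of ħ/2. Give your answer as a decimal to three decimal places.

-0.600

⟨σ_z⟩ = |a|² - |b|² divided by |a|²+|b|², with a, b the |+z⟩, |-z⟩ amplitudes.
= (4 - 16)/20 = -12/20.
⟨S_z⟩ = (ħ/2)·⟨σ_z⟩.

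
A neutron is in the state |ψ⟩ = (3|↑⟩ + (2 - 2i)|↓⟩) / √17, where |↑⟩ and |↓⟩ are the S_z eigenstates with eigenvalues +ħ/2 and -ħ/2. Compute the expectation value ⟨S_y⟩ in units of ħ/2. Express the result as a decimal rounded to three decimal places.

⟨σ_y⟩ = 2 Im(a* b)/(|a|²+|b|²) with a = 3, b = (2 - 2i).
a* b = (6 - 6i), so ⟨σ_y⟩ = -12/17.
⟨S_y⟩ = (ħ/2)·⟨σ_y⟩.

-0.706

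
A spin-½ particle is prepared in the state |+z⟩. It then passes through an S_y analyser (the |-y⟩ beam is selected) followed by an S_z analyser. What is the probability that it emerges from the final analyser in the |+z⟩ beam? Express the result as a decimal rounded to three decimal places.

0.250

First analyser (S_y): from |+z⟩, P(|-y⟩) = 1/2.
After stage 1 the state is |-y⟩; P(|+z⟩) = |⟨+z|-y⟩|² = 1/2.
Joint probability = 1/2 × 1/2 = 0.250.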